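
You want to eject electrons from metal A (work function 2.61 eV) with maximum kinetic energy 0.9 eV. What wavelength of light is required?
353.23 nm

From Einstein's equation: KE_max = hc/λ - φ

Rearranging for λ:
hc/λ = KE_max + φ
λ = hc/(KE_max + φ)

Required photon energy:
E_photon = KE_max + φ = 0.9 + 2.61 = 3.51 eV

Required wavelength:
λ = hc/E_photon = (6.626×10⁻³⁴)(3×10⁸) / (3.51 × 1.602×10⁻¹⁹)
λ = 353.23 nm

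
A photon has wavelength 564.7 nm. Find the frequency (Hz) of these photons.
5.3089e+14 Hz

Using the wave equation: c = fλ

Solving for frequency:
f = c/λ = (3×10⁸ m/s) / (564.7×10⁻⁹ m)
f = 5.3089e+14 Hz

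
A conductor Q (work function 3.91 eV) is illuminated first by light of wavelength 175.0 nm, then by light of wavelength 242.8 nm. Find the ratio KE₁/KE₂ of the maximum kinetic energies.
2.6536

Using Einstein's equation: KE_max = hc/λ - φ

For λ₁ = 175.0 nm:
E₁ = hc/λ₁ = 7.0848 eV
KE₁ = E₁ - φ = 7.0848 - 3.91 = 3.1748 eV

For λ₂ = 242.8 nm:
E₂ = hc/λ₂ = 5.1064 eV
KE₂ = E₂ - φ = 5.1064 - 3.91 = 1.1964 eV

Ratio: KE₁/KE₂ = 3.1748/1.1964 = 2.6536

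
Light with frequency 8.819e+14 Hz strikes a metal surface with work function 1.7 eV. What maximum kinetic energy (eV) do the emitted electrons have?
1.9472 eV

Using Einstein's photoelectric equation: KE_max = hf - φ

First, calculate the photon energy:
E_photon = hf = (6.626×10⁻³⁴ J·s)(8.819e+14 Hz)
E_photon = 3.6472 eV

Then, the maximum kinetic energy:
KE_max = E_photon - φ = 3.6472 eV - 1.7 eV = 1.9472 eV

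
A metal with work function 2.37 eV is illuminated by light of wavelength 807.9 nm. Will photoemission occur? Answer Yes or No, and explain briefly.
No

For photoemission, the photon energy must exceed the work function.

Photon energy: E = hc/λ = 1.5346 eV
Work function: φ = 2.37 eV

Since E_photon (1.5346 eV) < φ (2.37 eV), photoemission will NOT occur.
The threshold wavelength is λ₀ = hc/φ = 523.1 nm.
Since 807.9 nm > 523.1 nm, the photons lack sufficient energy.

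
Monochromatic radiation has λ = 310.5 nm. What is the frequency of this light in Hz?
9.6552e+14 Hz

Using the wave equation: c = fλ

Solving for frequency:
f = c/λ = (3×10⁸ m/s) / (310.5×10⁻⁹ m)
f = 9.6552e+14 Hz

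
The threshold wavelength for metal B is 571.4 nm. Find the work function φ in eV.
2.17 eV

At the threshold wavelength, photon energy equals work function:
φ = hc/λ₀

Calculating:
φ = (6.626×10⁻³⁴ J·s)(3×10⁸ m/s) / (571.4×10⁻⁹ m)
φ = 2.17 eV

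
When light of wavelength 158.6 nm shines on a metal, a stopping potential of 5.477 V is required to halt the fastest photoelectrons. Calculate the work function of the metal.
2.34 eV

The stopping potential gives the maximum kinetic energy: KE_max = eV_s = 5.477 eV

From Einstein's photoelectric equation: KE_max = hc/λ - φ
Rearranging: φ = hc/λ - KE_max

Calculate photon energy:
E_photon = hc/λ = (6.626×10⁻³⁴ J·s)(3×10⁸ m/s) / (158.6×10⁻⁹ m) = 7.8174 eV

Therefore:
φ = 7.8174 - 5.477 = 2.34 eV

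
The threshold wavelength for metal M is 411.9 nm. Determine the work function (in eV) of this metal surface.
3.01 eV

At the threshold wavelength, photon energy equals work function:
φ = hc/λ₀

Calculating:
φ = (6.626×10⁻³⁴ J·s)(3×10⁸ m/s) / (411.9×10⁻⁹ m)
φ = 3.01 eV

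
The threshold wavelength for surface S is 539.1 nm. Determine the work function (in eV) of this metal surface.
2.30 eV

At the threshold wavelength, photon energy equals work function:
φ = hc/λ₀

Calculating:
φ = (6.626×10⁻³⁴ J·s)(3×10⁸ m/s) / (539.1×10⁻⁹ m)
φ = 2.30 eV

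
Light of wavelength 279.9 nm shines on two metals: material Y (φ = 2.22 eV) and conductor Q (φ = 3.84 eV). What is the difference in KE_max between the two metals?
1.6200 eV

Using KE_max = hc/λ - φ for each metal:

Photon energy: E = hc/λ = 4.4296 eV

For material Y (φ₁ = 2.22 eV):
KE₁ = E - φ₁ = 4.4296 - 2.22 = 2.2096 eV

For conductor Q (φ₂ = 3.84 eV):
KE₂ = E - φ₂ = 4.4296 - 3.84 = 0.5896 eV

Difference:
ΔKE = KE₁ - KE₂ = 2.2096 - 0.5896 = 1.6200 eV

Note: The difference equals the difference in work functions: 3.84 - 2.22 = 1.62 eV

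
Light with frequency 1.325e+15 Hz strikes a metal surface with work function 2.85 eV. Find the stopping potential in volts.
2.6298 V

The stopping potential V_s satisfies: eV_s = KE_max

First, find KE_max using Einstein's equation:
E_photon = hf = (6.626×10⁻³⁴ J·s)(1.325e+15 Hz) = 5.4798 eV
KE_max = E_photon - φ = 5.4798 - 2.85 = 2.6298 eV

Since eV_s = KE_max:
V_s = KE_max/e = 2.6298 V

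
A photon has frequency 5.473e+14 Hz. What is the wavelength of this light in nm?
547.77 nm

Using the wave equation: c = fλ

Solving for wavelength:
λ = c/f = (3×10⁸ m/s) / (5.473e+14 Hz)
λ = 547.77 nm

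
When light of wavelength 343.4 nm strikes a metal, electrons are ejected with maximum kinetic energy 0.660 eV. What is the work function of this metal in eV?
2.95 eV

From Einstein's photoelectric equation: KE_max = hf - φ = hc/λ - φ

Rearranging for φ:
φ = hc/λ - KE_max

Calculate photon energy:
E_photon = hc/λ = 3.6105 eV

Therefore:
φ = 3.6105 - 0.660 = 2.95 eV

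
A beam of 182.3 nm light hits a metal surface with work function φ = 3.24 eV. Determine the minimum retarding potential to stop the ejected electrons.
3.5611 V

The stopping potential V_s satisfies: eV_s = KE_max

First, find KE_max using Einstein's equation:
E_photon = hc/λ = 6.8011 eV
KE_max = E_photon - φ = 6.8011 - 3.24 = 3.5611 eV

Since eV_s = KE_max:
V_s = KE_max/e = 3.5611 V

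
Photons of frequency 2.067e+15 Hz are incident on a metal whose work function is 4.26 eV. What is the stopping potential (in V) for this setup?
4.2884 V

The stopping potential V_s satisfies: eV_s = KE_max

First, find KE_max using Einstein's equation:
E_photon = hf = (6.626×10⁻³⁴ J·s)(2.067e+15 Hz) = 8.5484 eV
KE_max = E_photon - φ = 8.5484 - 4.26 = 4.2884 eV

Since eV_s = KE_max:
V_s = KE_max/e = 4.2884 V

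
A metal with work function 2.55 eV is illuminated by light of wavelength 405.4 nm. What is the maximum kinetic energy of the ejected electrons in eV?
0.5083 eV

Using Einstein's photoelectric equation: KE_max = hf - φ = hc/λ - φ

First, calculate the photon energy:
E_photon = hc/λ = (6.626×10⁻³⁴ J·s)(3×10⁸ m/s) / (405.4×10⁻⁹ m)
E_photon = 3.0583 eV

Then, the maximum kinetic energy:
KE_max = E_photon - φ = 3.0583 eV - 2.55 eV = 0.5083 eV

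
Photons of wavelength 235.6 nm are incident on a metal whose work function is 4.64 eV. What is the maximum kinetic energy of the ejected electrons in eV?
0.6225 eV

Using Einstein's photoelectric equation: KE_max = hf - φ = hc/λ - φ

First, calculate the photon energy:
E_photon = hc/λ = (6.626×10⁻³⁴ J·s)(3×10⁸ m/s) / (235.6×10⁻⁹ m)
E_photon = 5.2625 eV

Then, the maximum kinetic energy:
KE_max = E_photon - φ = 5.2625 eV - 4.64 eV = 0.6225 eV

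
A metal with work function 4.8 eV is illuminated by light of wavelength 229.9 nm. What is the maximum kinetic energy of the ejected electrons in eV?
0.5930 eV

Using Einstein's photoelectric equation: KE_max = hf - φ = hc/λ - φ

First, calculate the photon energy:
E_photon = hc/λ = (6.626×10⁻³⁴ J·s)(3×10⁸ m/s) / (229.9×10⁻⁹ m)
E_photon = 5.3930 eV

Then, the maximum kinetic energy:
KE_max = E_photon - φ = 5.3930 eV - 4.8 eV = 0.5930 eV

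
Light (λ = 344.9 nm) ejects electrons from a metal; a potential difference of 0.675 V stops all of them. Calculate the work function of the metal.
2.92 eV

The stopping potential gives the maximum kinetic energy: KE_max = eV_s = 0.675 eV

From Einstein's photoelectric equation: KE_max = hc/λ - φ
Rearranging: φ = hc/λ - KE_max

Calculate photon energy:
E_photon = hc/λ = (6.626×10⁻³⁴ J·s)(3×10⁸ m/s) / (344.9×10⁻⁹ m) = 3.5948 eV

Therefore:
φ = 3.5948 - 0.675 = 2.92 eV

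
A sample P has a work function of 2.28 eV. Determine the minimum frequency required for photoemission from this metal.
5.5130e+14 Hz

The threshold frequency is when the photon energy equals the work function:
hf₀ = φ

Solving for f₀:
f₀ = φ/h = (2.28 eV × 1.602×10⁻¹⁹ J/eV) / (6.626×10⁻³⁴ J·s)
f₀ = 5.5130e+14 Hz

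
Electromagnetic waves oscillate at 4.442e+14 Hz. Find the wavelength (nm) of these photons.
674.90 nm

Using the wave equation: c = fλ

Solving for wavelength:
λ = c/f = (3×10⁸ m/s) / (4.442e+14 Hz)
λ = 674.90 nm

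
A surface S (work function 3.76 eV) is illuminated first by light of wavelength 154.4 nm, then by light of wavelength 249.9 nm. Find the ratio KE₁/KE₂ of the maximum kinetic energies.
3.5544

Using Einstein's equation: KE_max = hc/λ - φ

For λ₁ = 154.4 nm:
E₁ = hc/λ₁ = 8.0301 eV
KE₁ = E₁ - φ = 8.0301 - 3.76 = 4.2701 eV

For λ₂ = 249.9 nm:
E₂ = hc/λ₂ = 4.9614 eV
KE₂ = E₂ - φ = 4.9614 - 3.76 = 1.2014 eV

Ratio: KE₁/KE₂ = 4.2701/1.2014 = 3.5544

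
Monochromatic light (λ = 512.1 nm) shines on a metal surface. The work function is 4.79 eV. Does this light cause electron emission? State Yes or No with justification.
No

For photoemission, the photon energy must exceed the work function.

Photon energy: E = hc/λ = 2.4211 eV
Work function: φ = 4.79 eV

Since E_photon (2.4211 eV) < φ (4.79 eV), photoemission will NOT occur.
The threshold wavelength is λ₀ = hc/φ = 258.8 nm.
Since 512.1 nm > 258.8 nm, the photons lack sufficient energy.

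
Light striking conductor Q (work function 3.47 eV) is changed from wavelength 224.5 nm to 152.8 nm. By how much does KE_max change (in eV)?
2.5915 eV

Using Einstein's equation: KE_max = hc/λ - φ

For λ₁ = 224.5 nm:
KE₁ = hc/λ₁ - φ = 5.5227 - 3.47 = 2.0527 eV

For λ₂ = 152.8 nm:
KE₂ = hc/λ₂ - φ = 8.1141 - 3.47 = 4.6441 eV

Change in KE:
ΔKE = KE₂ - KE₁ = 4.6441 - 2.0527 = 2.5915 eV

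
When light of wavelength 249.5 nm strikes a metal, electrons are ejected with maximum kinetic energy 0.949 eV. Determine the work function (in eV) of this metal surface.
4.02 eV

From Einstein's photoelectric equation: KE_max = hf - φ = hc/λ - φ

Rearranging for φ:
φ = hc/λ - KE_max

Calculate photon energy:
E_photon = hc/λ = 4.9693 eV

Therefore:
φ = 4.9693 - 0.949 = 4.02 eV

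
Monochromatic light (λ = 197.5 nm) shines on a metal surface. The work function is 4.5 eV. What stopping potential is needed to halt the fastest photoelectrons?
1.7777 V

The stopping potential V_s satisfies: eV_s = KE_max

First, find KE_max using Einstein's equation:
E_photon = hc/λ = 6.2777 eV
KE_max = E_photon - φ = 6.2777 - 4.5 = 1.7777 eV

Since eV_s = KE_max:
V_s = KE_max/e = 1.7777 V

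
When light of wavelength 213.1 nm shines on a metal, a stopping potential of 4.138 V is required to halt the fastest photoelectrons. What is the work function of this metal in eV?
1.68 eV

The stopping potential gives the maximum kinetic energy: KE_max = eV_s = 4.138 eV

From Einstein's photoelectric equation: KE_max = hc/λ - φ
Rearranging: φ = hc/λ - KE_max

Calculate photon energy:
E_photon = hc/λ = (6.626×10⁻³⁴ J·s)(3×10⁸ m/s) / (213.1×10⁻⁹ m) = 5.8181 eV

Therefore:
φ = 5.8181 - 4.138 = 1.68 eV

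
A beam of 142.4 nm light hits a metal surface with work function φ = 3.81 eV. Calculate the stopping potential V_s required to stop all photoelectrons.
4.8968 V

The stopping potential V_s satisfies: eV_s = KE_max

First, find KE_max using Einstein's equation:
E_photon = hc/λ = 8.7068 eV
KE_max = E_photon - φ = 8.7068 - 3.81 = 4.8968 eV

Since eV_s = KE_max:
V_s = KE_max/e = 4.8968 V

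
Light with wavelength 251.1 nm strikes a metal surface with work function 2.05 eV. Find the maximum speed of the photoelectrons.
1.0079e+06 m/s

First, find the maximum kinetic energy:
E_photon = hc/λ = 4.9376 eV
KE_max = E_photon - φ = 4.9376 - 2.05 = 2.8876 eV

Convert to Joules: KE_max = 2.8876 × 1.602×10⁻¹⁹ J = 4.6265e-19 J

Then use KE = ½mv² to find velocity:
v = √(2·KE/m) = √(2 × 4.6265e-19 J / 9.109e-31 kg)
v = 1.0079e+06 m/s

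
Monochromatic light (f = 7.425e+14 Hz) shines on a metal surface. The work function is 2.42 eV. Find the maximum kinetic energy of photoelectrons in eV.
0.6507 eV

Using Einstein's photoelectric equation: KE_max = hf - φ

First, calculate the photon energy:
E_photon = hf = (6.626×10⁻³⁴ J·s)(7.425e+14 Hz)
E_photon = 3.0707 eV

Then, the maximum kinetic energy:
KE_max = E_photon - φ = 3.0707 eV - 2.42 eV = 0.6507 eV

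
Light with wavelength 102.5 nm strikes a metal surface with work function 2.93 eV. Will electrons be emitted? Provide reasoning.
Yes

For photoemission, the photon energy must exceed the work function.

Photon energy: E = hc/λ = 12.0960 eV
Work function: φ = 2.93 eV

Since E_photon (12.0960 eV) > φ (2.93 eV), photoemission WILL occur.
The threshold wavelength is λ₀ = hc/φ = 423.2 nm.
Since 102.5 nm < 423.2 nm, the light has sufficient energy.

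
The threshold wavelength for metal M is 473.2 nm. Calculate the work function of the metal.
2.62 eV

At the threshold wavelength, photon energy equals work function:
φ = hc/λ₀

Calculating:
φ = (6.626×10⁻³⁴ J·s)(3×10⁸ m/s) / (473.2×10⁻⁹ m)
φ = 2.62 eV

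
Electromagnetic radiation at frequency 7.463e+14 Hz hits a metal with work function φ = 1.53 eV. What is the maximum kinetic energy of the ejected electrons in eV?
1.5564 eV

Using Einstein's photoelectric equation: KE_max = hf - φ

First, calculate the photon energy:
E_photon = hf = (6.626×10⁻³⁴ J·s)(7.463e+14 Hz)
E_photon = 3.0864 eV

Then, the maximum kinetic energy:
KE_max = E_photon - φ = 3.0864 eV - 1.53 eV = 1.5564 eV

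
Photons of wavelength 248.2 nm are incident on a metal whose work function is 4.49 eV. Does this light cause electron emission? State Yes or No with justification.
Yes

For photoemission, the photon energy must exceed the work function.

Photon energy: E = hc/λ = 4.9953 eV
Work function: φ = 4.49 eV

Since E_photon (4.9953 eV) > φ (4.49 eV), photoemission WILL occur.
The threshold wavelength is λ₀ = hc/φ = 276.1 nm.
Since 248.2 nm < 276.1 nm, the light has sufficient energy.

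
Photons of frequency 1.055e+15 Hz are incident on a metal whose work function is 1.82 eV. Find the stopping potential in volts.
2.5431 V

The stopping potential V_s satisfies: eV_s = KE_max

First, find KE_max using Einstein's equation:
E_photon = hf = (6.626×10⁻³⁴ J·s)(1.055e+15 Hz) = 4.3631 eV
KE_max = E_photon - φ = 4.3631 - 1.82 = 2.5431 eV

Since eV_s = KE_max:
V_s = KE_max/e = 2.5431 V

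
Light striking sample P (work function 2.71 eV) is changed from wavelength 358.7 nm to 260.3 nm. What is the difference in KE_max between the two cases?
1.3066 eV

Using Einstein's equation: KE_max = hc/λ - φ

For λ₁ = 358.7 nm:
KE₁ = hc/λ₁ - φ = 3.4565 - 2.71 = 0.7465 eV

For λ₂ = 260.3 nm:
KE₂ = hc/λ₂ - φ = 4.7631 - 2.71 = 2.0531 eV

Change in KE:
ΔKE = KE₂ - KE₁ = 2.0531 - 0.7465 = 1.3066 eV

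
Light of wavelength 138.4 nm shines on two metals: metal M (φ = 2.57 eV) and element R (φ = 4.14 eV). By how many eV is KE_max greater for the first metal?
1.5700 eV

Using KE_max = hc/λ - φ for each metal:

Photon energy: E = hc/λ = 8.9584 eV

For metal M (φ₁ = 2.57 eV):
KE₁ = E - φ₁ = 8.9584 - 2.57 = 6.3884 eV

For element R (φ₂ = 4.14 eV):
KE₂ = E - φ₂ = 8.9584 - 4.14 = 4.8184 eV

Difference:
ΔKE = KE₁ - KE₂ = 6.3884 - 4.8184 = 1.5700 eV

Note: The difference equals the difference in work functions: 4.14 - 2.57 = 1.57 eV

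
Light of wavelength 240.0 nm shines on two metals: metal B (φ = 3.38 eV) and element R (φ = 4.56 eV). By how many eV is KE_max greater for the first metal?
1.1800 eV

Using KE_max = hc/λ - φ for each metal:

Photon energy: E = hc/λ = 5.1660 eV

For metal B (φ₁ = 3.38 eV):
KE₁ = E - φ₁ = 5.1660 - 3.38 = 1.7860 eV

For element R (φ₂ = 4.56 eV):
KE₂ = E - φ₂ = 5.1660 - 4.56 = 0.6060 eV

Difference:
ΔKE = KE₁ - KE₂ = 1.7860 - 0.6060 = 1.1800 eV

Note: The difference equals the difference in work functions: 4.56 - 3.38 = 1.18 eV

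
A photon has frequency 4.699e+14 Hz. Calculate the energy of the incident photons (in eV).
1.9434 eV

Using E = hf:

E = hf = (6.626×10⁻³⁴ J·s)(4.699e+14 Hz)
E = 1.9434 eV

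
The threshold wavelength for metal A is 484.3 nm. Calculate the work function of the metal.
2.56 eV

At the threshold wavelength, photon energy equals work function:
φ = hc/λ₀

Calculating:
φ = (6.626×10⁻³⁴ J·s)(3×10⁸ m/s) / (484.3×10⁻⁹ m)
φ = 2.56 eV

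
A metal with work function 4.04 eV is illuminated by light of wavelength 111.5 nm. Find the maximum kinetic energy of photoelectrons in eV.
7.0797 eV

Using Einstein's photoelectric equation: KE_max = hf - φ = hc/λ - φ

First, calculate the photon energy:
E_photon = hc/λ = (6.626×10⁻³⁴ J·s)(3×10⁸ m/s) / (111.5×10⁻⁹ m)
E_photon = 11.1197 eV

Then, the maximum kinetic energy:
KE_max = E_photon - φ = 11.1197 eV - 4.04 eV = 7.0797 eV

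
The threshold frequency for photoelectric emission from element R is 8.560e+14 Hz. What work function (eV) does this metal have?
3.54 eV

At the threshold frequency, photon energy equals work function:
φ = hf₀

Calculating:
φ = (6.626×10⁻³⁴ J·s)(8.560e+14 Hz)
φ = 3.54 eV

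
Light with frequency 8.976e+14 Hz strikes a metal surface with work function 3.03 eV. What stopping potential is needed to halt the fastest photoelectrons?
0.6822 V

The stopping potential V_s satisfies: eV_s = KE_max

First, find KE_max using Einstein's equation:
E_photon = hf = (6.626×10⁻³⁴ J·s)(8.976e+14 Hz) = 3.7122 eV
KE_max = E_photon - φ = 3.7122 - 3.03 = 0.6822 eV

Since eV_s = KE_max:
V_s = KE_max/e = 0.6822 V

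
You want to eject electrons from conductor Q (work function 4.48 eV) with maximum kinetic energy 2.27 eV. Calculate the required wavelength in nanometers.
183.68 nm

From Einstein's equation: KE_max = hc/λ - φ

Rearranging for λ:
hc/λ = KE_max + φ
λ = hc/(KE_max + φ)

Required photon energy:
E_photon = KE_max + φ = 2.27 + 4.48 = 6.75 eV

Required wavelength:
λ = hc/E_photon = (6.626×10⁻³⁴)(3×10⁸) / (6.75 × 1.602×10⁻¹⁹)
λ = 183.68 nm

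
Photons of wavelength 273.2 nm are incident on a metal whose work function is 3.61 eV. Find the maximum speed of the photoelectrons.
5.7141e+05 m/s

First, find the maximum kinetic energy:
E_photon = hc/λ = 4.5382 eV
KE_max = E_photon - φ = 4.5382 - 3.61 = 0.9282 eV

Convert to Joules: KE_max = 0.9282 × 1.602×10⁻¹⁹ J = 1.4872e-19 J

Then use KE = ½mv² to find velocity:
v = √(2·KE/m) = √(2 × 1.4872e-19 J / 9.109e-31 kg)
v = 5.7141e+05 m/s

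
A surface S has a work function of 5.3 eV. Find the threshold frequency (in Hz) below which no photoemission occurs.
1.2815e+15 Hz

The threshold frequency is when the photon energy equals the work function:
hf₀ = φ

Solving for f₀:
f₀ = φ/h = (5.3 eV × 1.602×10⁻¹⁹ J/eV) / (6.626×10⁻³⁴ J·s)
f₀ = 1.2815e+15 Hz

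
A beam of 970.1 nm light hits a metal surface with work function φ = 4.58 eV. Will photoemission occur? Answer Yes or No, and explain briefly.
No

For photoemission, the photon energy must exceed the work function.

Photon energy: E = hc/λ = 1.2781 eV
Work function: φ = 4.58 eV

Since E_photon (1.2781 eV) < φ (4.58 eV), photoemission will NOT occur.
The threshold wavelength is λ₀ = hc/φ = 270.7 nm.
Since 970.1 nm > 270.7 nm, the photons lack sufficient energy.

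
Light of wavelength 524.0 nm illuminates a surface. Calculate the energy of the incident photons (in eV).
2.3661 eV

Using E = hf = hc/λ:

E = hc/λ = (6.626×10⁻³⁴ J·s)(3×10⁸ m/s) / (524.0×10⁻⁹ m)
E = 2.3661 eV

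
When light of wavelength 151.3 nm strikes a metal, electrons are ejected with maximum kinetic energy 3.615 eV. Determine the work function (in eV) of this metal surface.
4.58 eV

From Einstein's photoelectric equation: KE_max = hf - φ = hc/λ - φ

Rearranging for φ:
φ = hc/λ - KE_max

Calculate photon energy:
E_photon = hc/λ = 8.1946 eV

Therefore:
φ = 8.1946 - 3.615 = 4.58 eV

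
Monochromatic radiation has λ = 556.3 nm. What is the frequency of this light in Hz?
5.3890e+14 Hz

Using the wave equation: c = fλ

Solving for frequency:
f = c/λ = (3×10⁸ m/s) / (556.3×10⁻⁹ m)
f = 5.3890e+14 Hz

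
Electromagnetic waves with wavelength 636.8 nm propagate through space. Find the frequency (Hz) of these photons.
4.7078e+14 Hz

Using the wave equation: c = fλ

Solving for frequency:
f = c/λ = (3×10⁸ m/s) / (636.8×10⁻⁹ m)
f = 4.7078e+14 Hz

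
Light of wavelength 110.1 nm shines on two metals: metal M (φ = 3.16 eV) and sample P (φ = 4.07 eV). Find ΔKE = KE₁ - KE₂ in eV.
0.9100 eV

Using KE_max = hc/λ - φ for each metal:

Photon energy: E = hc/λ = 11.2611 eV

For metal M (φ₁ = 3.16 eV):
KE₁ = E - φ₁ = 11.2611 - 3.16 = 8.1011 eV

For sample P (φ₂ = 4.07 eV):
KE₂ = E - φ₂ = 11.2611 - 4.07 = 7.1911 eV

Difference:
ΔKE = KE₁ - KE₂ = 8.1011 - 7.1911 = 0.9100 eV

Note: The difference equals the difference in work functions: 4.07 - 3.16 = 0.91 eV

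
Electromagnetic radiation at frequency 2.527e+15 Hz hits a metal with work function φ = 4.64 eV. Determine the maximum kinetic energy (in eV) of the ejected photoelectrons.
5.8108 eV

Using Einstein's photoelectric equation: KE_max = hf - φ

First, calculate the photon energy:
E_photon = hf = (6.626×10⁻³⁴ J·s)(2.527e+15 Hz)
E_photon = 10.4508 eV

Then, the maximum kinetic energy:
KE_max = E_photon - φ = 10.4508 eV - 4.64 eV = 5.8108 eV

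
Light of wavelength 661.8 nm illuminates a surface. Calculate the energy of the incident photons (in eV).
1.8734 eV

Using E = hf = hc/λ:

E = hc/λ = (6.626×10⁻³⁴ J·s)(3×10⁸ m/s) / (661.8×10⁻⁹ m)
E = 1.8734 eV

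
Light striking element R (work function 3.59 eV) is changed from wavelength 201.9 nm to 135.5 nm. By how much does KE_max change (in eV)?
3.0093 eV

Using Einstein's equation: KE_max = hc/λ - φ

For λ₁ = 201.9 nm:
KE₁ = hc/λ₁ - φ = 6.1409 - 3.59 = 2.5509 eV

For λ₂ = 135.5 nm:
KE₂ = hc/λ₂ - φ = 9.1501 - 3.59 = 5.5601 eV

Change in KE:
ΔKE = KE₂ - KE₁ = 5.5601 - 2.5509 = 3.0093 eV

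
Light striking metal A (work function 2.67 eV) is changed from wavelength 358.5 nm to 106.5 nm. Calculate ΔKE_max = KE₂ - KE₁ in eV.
8.1833 eV

Using Einstein's equation: KE_max = hc/λ - φ

For λ₁ = 358.5 nm:
KE₁ = hc/λ₁ - φ = 3.4584 - 2.67 = 0.7884 eV

For λ₂ = 106.5 nm:
KE₂ = hc/λ₂ - φ = 11.6417 - 2.67 = 8.9717 eV

Change in KE:
ΔKE = KE₂ - KE₁ = 8.9717 - 0.7884 = 8.1833 eV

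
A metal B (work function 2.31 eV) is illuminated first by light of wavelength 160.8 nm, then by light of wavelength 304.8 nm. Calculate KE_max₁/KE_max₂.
3.0724

Using Einstein's equation: KE_max = hc/λ - φ

For λ₁ = 160.8 nm:
E₁ = hc/λ₁ = 7.7105 eV
KE₁ = E₁ - φ = 7.7105 - 2.31 = 5.4005 eV

For λ₂ = 304.8 nm:
E₂ = hc/λ₂ = 4.0677 eV
KE₂ = E₂ - φ = 4.0677 - 2.31 = 1.7577 eV

Ratio: KE₁/KE₂ = 5.4005/1.7577 = 3.0724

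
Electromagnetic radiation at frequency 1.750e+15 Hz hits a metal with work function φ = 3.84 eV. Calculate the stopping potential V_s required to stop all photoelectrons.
3.3974 V

The stopping potential V_s satisfies: eV_s = KE_max

First, find KE_max using Einstein's equation:
E_photon = hf = (6.626×10⁻³⁴ J·s)(1.750e+15 Hz) = 7.2374 eV
KE_max = E_photon - φ = 7.2374 - 3.84 = 3.3974 eV

Since eV_s = KE_max:
V_s = KE_max/e = 3.3974 V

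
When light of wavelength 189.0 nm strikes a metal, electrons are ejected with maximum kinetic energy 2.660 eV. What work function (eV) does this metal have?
3.90 eV

From Einstein's photoelectric equation: KE_max = hf - φ = hc/λ - φ

Rearranging for φ:
φ = hc/λ - KE_max

Calculate photon energy:
E_photon = hc/λ = 6.5600 eV

Therefore:
φ = 6.5600 - 2.660 = 3.90 eV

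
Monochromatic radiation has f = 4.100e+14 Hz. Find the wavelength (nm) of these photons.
731.20 nm

Using the wave equation: c = fλ

Solving for wavelength:
λ = c/f = (3×10⁸ m/s) / (4.100e+14 Hz)
λ = 731.20 nm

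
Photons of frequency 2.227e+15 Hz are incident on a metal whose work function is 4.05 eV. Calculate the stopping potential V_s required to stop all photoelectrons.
5.1601 V

The stopping potential V_s satisfies: eV_s = KE_max

First, find KE_max using Einstein's equation:
E_photon = hf = (6.626×10⁻³⁴ J·s)(2.227e+15 Hz) = 9.2101 eV
KE_max = E_photon - φ = 9.2101 - 4.05 = 5.1601 eV

Since eV_s = KE_max:
V_s = KE_max/e = 5.1601 V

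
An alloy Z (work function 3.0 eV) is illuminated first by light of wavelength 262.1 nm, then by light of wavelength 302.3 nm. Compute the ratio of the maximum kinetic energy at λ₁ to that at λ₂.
1.5712

Using Einstein's equation: KE_max = hc/λ - φ

For λ₁ = 262.1 nm:
E₁ = hc/λ₁ = 4.7304 eV
KE₁ = E₁ - φ = 4.7304 - 3.0 = 1.7304 eV

For λ₂ = 302.3 nm:
E₂ = hc/λ₂ = 4.1014 eV
KE₂ = E₂ - φ = 4.1014 - 3.0 = 1.1014 eV

Ratio: KE₁/KE₂ = 1.7304/1.1014 = 1.5712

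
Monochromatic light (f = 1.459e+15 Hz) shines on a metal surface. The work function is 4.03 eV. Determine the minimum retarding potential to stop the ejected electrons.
2.0039 V

The stopping potential V_s satisfies: eV_s = KE_max

First, find KE_max using Einstein's equation:
E_photon = hf = (6.626×10⁻³⁴ J·s)(1.459e+15 Hz) = 6.0339 eV
KE_max = E_photon - φ = 6.0339 - 4.03 = 2.0039 eV

Since eV_s = KE_max:
V_s = KE_max/e = 2.0039 V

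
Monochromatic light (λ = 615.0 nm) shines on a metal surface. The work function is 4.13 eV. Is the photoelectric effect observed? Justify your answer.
No

For photoemission, the photon energy must exceed the work function.

Photon energy: E = hc/λ = 2.0160 eV
Work function: φ = 4.13 eV

Since E_photon (2.0160 eV) < φ (4.13 eV), photoemission will NOT occur.
The threshold wavelength is λ₀ = hc/φ = 300.2 nm.
Since 615.0 nm > 300.2 nm, the photons lack sufficient energy.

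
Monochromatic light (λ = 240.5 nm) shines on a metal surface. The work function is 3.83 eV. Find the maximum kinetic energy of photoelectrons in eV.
1.3253 eV

Using Einstein's photoelectric equation: KE_max = hf - φ = hc/λ - φ

First, calculate the photon energy:
E_photon = hc/λ = (6.626×10⁻³⁴ J·s)(3×10⁸ m/s) / (240.5×10⁻⁹ m)
E_photon = 5.1553 eV

Then, the maximum kinetic energy:
KE_max = E_photon - φ = 5.1553 eV - 3.83 eV = 1.3253 eV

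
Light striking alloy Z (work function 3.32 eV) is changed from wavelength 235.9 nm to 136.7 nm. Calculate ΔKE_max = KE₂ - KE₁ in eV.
3.8140 eV

Using Einstein's equation: KE_max = hc/λ - φ

For λ₁ = 235.9 nm:
KE₁ = hc/λ₁ - φ = 5.2558 - 3.32 = 1.9358 eV

For λ₂ = 136.7 nm:
KE₂ = hc/λ₂ - φ = 9.0698 - 3.32 = 5.7498 eV

Change in KE:
ΔKE = KE₂ - KE₁ = 5.7498 - 1.9358 = 3.8140 eV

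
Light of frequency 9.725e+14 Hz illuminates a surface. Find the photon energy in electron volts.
4.0219 eV

Using E = hf:

E = hf = (6.626×10⁻³⁴ J·s)(9.725e+14 Hz)
E = 4.0219 eV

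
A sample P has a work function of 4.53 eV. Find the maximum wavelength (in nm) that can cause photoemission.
273.70 nm

The threshold wavelength is when the photon energy equals the work function:
hc/λ₀ = φ

Solving for λ₀:
λ₀ = hc/φ = (6.626×10⁻³⁴ J·s)(3×10⁸ m/s) / (4.53 eV × 1.602×10⁻¹⁹ J/eV)
λ₀ = 273.70 nm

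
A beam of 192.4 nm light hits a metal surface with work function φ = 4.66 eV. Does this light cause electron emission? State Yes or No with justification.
Yes

For photoemission, the photon energy must exceed the work function.

Photon energy: E = hc/λ = 6.4441 eV
Work function: φ = 4.66 eV

Since E_photon (6.4441 eV) > φ (4.66 eV), photoemission WILL occur.
The threshold wavelength is λ₀ = hc/φ = 266.1 nm.
Since 192.4 nm < 266.1 nm, the light has sufficient energy.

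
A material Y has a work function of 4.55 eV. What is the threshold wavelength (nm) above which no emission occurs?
272.49 nm

The threshold wavelength is when the photon energy equals the work function:
hc/λ₀ = φ

Solving for λ₀:
λ₀ = hc/φ = (6.626×10⁻³⁴ J·s)(3×10⁸ m/s) / (4.55 eV × 1.602×10⁻¹⁹ J/eV)
λ₀ = 272.49 nm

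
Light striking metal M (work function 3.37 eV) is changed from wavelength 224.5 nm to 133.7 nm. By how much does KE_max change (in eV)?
3.7506 eV

Using Einstein's equation: KE_max = hc/λ - φ

For λ₁ = 224.5 nm:
KE₁ = hc/λ₁ - φ = 5.5227 - 3.37 = 2.1527 eV

For λ₂ = 133.7 nm:
KE₂ = hc/λ₂ - φ = 9.2733 - 3.37 = 5.9033 eV

Change in KE:
ΔKE = KE₂ - KE₁ = 5.9033 - 2.1527 = 3.7506 eV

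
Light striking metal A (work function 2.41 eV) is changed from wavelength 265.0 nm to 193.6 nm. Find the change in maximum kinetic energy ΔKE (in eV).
1.7255 eV

Using Einstein's equation: KE_max = hc/λ - φ

For λ₁ = 265.0 nm:
KE₁ = hc/λ₁ - φ = 4.6786 - 2.41 = 2.2686 eV

For λ₂ = 193.6 nm:
KE₂ = hc/λ₂ - φ = 6.4041 - 2.41 = 3.9941 eV

Change in KE:
ΔKE = KE₂ - KE₁ = 3.9941 - 2.2686 = 1.7255 eV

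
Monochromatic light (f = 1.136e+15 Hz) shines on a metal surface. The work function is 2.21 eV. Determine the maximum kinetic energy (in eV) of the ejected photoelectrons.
2.4881 eV

Using Einstein's photoelectric equation: KE_max = hf - φ

First, calculate the photon energy:
E_photon = hf = (6.626×10⁻³⁴ J·s)(1.136e+15 Hz)
E_photon = 4.6981 eV

Then, the maximum kinetic energy:
KE_max = E_photon - φ = 4.6981 eV - 2.21 eV = 2.4881 eV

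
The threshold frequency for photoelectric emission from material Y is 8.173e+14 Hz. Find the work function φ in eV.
3.38 eV

At the threshold frequency, photon energy equals work function:
φ = hf₀

Calculating:
φ = (6.626×10⁻³⁴ J·s)(8.173e+14 Hz)
φ = 3.38 eV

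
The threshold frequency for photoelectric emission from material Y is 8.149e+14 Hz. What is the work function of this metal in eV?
3.37 eV

At the threshold frequency, photon energy equals work function:
φ = hf₀

Calculating:
φ = (6.626×10⁻³⁴ J·s)(8.149e+14 Hz)
φ = 3.37 eV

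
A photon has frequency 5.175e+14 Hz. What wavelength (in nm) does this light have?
579.31 nm

Using the wave equation: c = fλ

Solving for wavelength:
λ = c/f = (3×10⁸ m/s) / (5.175e+14 Hz)
λ = 579.31 nm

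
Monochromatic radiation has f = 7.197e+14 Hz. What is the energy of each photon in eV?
2.9764 eV

Using E = hf:

E = hf = (6.626×10⁻³⁴ J·s)(7.197e+14 Hz)
E = 2.9764 eV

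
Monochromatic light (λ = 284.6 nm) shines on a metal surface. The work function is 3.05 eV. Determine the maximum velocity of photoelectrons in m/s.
6.7791e+05 m/s

First, find the maximum kinetic energy:
E_photon = hc/λ = 4.3564 eV
KE_max = E_photon - φ = 4.3564 - 3.05 = 1.3064 eV

Convert to Joules: KE_max = 1.3064 × 1.602×10⁻¹⁹ J = 2.0931e-19 J

Then use KE = ½mv² to find velocity:
v = √(2·KE/m) = √(2 × 2.0931e-19 J / 9.109e-31 kg)
v = 6.7791e+05 m/s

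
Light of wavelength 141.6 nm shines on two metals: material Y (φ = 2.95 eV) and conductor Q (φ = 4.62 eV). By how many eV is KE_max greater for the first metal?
1.6700 eV

Using KE_max = hc/λ - φ for each metal:

Photon energy: E = hc/λ = 8.7559 eV

For material Y (φ₁ = 2.95 eV):
KE₁ = E - φ₁ = 8.7559 - 2.95 = 5.8059 eV

For conductor Q (φ₂ = 4.62 eV):
KE₂ = E - φ₂ = 8.7559 - 4.62 = 4.1359 eV

Difference:
ΔKE = KE₁ - KE₂ = 5.8059 - 4.1359 = 1.6700 eV

Note: The difference equals the difference in work functions: 4.62 - 2.95 = 1.67 eV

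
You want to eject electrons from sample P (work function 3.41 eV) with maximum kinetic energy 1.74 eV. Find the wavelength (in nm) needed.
240.75 nm

From Einstein's equation: KE_max = hc/λ - φ

Rearranging for λ:
hc/λ = KE_max + φ
λ = hc/(KE_max + φ)

Required photon energy:
E_photon = KE_max + φ = 1.74 + 3.41 = 5.15 eV

Required wavelength:
λ = hc/E_photon = (6.626×10⁻³⁴)(3×10⁸) / (5.15 × 1.602×10⁻¹⁹)
λ = 240.75 nm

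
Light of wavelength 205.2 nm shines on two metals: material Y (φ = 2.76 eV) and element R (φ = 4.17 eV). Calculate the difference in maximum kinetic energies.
1.4100 eV

Using KE_max = hc/λ - φ for each metal:

Photon energy: E = hc/λ = 6.0421 eV

For material Y (φ₁ = 2.76 eV):
KE₁ = E - φ₁ = 6.0421 - 2.76 = 3.2821 eV

For element R (φ₂ = 4.17 eV):
KE₂ = E - φ₂ = 6.0421 - 4.17 = 1.8721 eV

Difference:
ΔKE = KE₁ - KE₂ = 3.2821 - 1.8721 = 1.4100 eV

Note: The difference equals the difference in work functions: 4.17 - 2.76 = 1.41 eV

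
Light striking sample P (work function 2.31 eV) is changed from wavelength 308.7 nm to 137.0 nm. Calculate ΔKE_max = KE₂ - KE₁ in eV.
5.0336 eV

Using Einstein's equation: KE_max = hc/λ - φ

For λ₁ = 308.7 nm:
KE₁ = hc/λ₁ - φ = 4.0163 - 2.31 = 1.7063 eV

For λ₂ = 137.0 nm:
KE₂ = hc/λ₂ - φ = 9.0499 - 2.31 = 6.7399 eV

Change in KE:
ΔKE = KE₂ - KE₁ = 6.7399 - 1.7063 = 5.0336 eV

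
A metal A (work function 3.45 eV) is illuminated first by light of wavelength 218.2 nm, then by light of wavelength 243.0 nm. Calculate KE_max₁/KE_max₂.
1.3510

Using Einstein's equation: KE_max = hc/λ - φ

For λ₁ = 218.2 nm:
E₁ = hc/λ₁ = 5.6821 eV
KE₁ = E₁ - φ = 5.6821 - 3.45 = 2.2321 eV

For λ₂ = 243.0 nm:
E₂ = hc/λ₂ = 5.1022 eV
KE₂ = E₂ - φ = 5.1022 - 3.45 = 1.6522 eV

Ratio: KE₁/KE₂ = 2.2321/1.6522 = 1.3510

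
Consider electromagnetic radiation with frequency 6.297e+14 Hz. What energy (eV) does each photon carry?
2.6042 eV

Using E = hf:

E = hf = (6.626×10⁻³⁴ J·s)(6.297e+14 Hz)
E = 2.6042 eV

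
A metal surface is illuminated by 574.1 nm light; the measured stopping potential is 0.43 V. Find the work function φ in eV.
1.73 eV

The stopping potential gives the maximum kinetic energy: KE_max = eV_s = 0.43 eV

From Einstein's photoelectric equation: KE_max = hc/λ - φ
Rearranging: φ = hc/λ - KE_max

Calculate photon energy:
E_photon = hc/λ = (6.626×10⁻³⁴ J·s)(3×10⁸ m/s) / (574.1×10⁻⁹ m) = 2.1596 eV

Therefore:
φ = 2.1596 - 0.43 = 1.73 eV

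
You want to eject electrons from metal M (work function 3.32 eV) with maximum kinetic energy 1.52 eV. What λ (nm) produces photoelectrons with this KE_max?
256.17 nm

From Einstein's equation: KE_max = hc/λ - φ

Rearranging for λ:
hc/λ = KE_max + φ
λ = hc/(KE_max + φ)

Required photon energy:
E_photon = KE_max + φ = 1.52 + 3.32 = 4.84 eV

Required wavelength:
λ = hc/E_photon = (6.626×10⁻³⁴)(3×10⁸) / (4.84 × 1.602×10⁻¹⁹)
λ = 256.17 nm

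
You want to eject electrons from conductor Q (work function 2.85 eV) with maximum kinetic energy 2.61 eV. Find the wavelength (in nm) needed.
227.08 nm

From Einstein's equation: KE_max = hc/λ - φ

Rearranging for λ:
hc/λ = KE_max + φ
λ = hc/(KE_max + φ)

Required photon energy:
E_photon = KE_max + φ = 2.61 + 2.85 = 5.46 eV

Required wavelength:
λ = hc/E_photon = (6.626×10⁻³⁴)(3×10⁸) / (5.46 × 1.602×10⁻¹⁹)
λ = 227.08 nm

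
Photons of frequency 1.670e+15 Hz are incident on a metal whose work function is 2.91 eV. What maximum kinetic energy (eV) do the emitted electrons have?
3.9966 eV

Using Einstein's photoelectric equation: KE_max = hf - φ

First, calculate the photon energy:
E_photon = hf = (6.626×10⁻³⁴ J·s)(1.670e+15 Hz)
E_photon = 6.9066 eV

Then, the maximum kinetic energy:
KE_max = E_photon - φ = 6.9066 eV - 2.91 eV = 3.9966 eV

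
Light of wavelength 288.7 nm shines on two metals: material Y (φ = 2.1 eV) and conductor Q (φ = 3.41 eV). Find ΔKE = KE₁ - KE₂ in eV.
1.3100 eV

Using KE_max = hc/λ - φ for each metal:

Photon energy: E = hc/λ = 4.2946 eV

For material Y (φ₁ = 2.1 eV):
KE₁ = E - φ₁ = 4.2946 - 2.1 = 2.1946 eV

For conductor Q (φ₂ = 3.41 eV):
KE₂ = E - φ₂ = 4.2946 - 3.41 = 0.8846 eV

Difference:
ΔKE = KE₁ - KE₂ = 2.1946 - 0.8846 = 1.3100 eV

Note: The difference equals the difference in work functions: 3.41 - 2.1 = 1.31 eV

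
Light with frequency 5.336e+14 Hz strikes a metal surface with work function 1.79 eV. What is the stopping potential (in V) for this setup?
0.4168 V

The stopping potential V_s satisfies: eV_s = KE_max

First, find KE_max using Einstein's equation:
E_photon = hf = (6.626×10⁻³⁴ J·s)(5.336e+14 Hz) = 2.2068 eV
KE_max = E_photon - φ = 2.2068 - 1.79 = 0.4168 eV

Since eV_s = KE_max:
V_s = KE_max/e = 0.4168 V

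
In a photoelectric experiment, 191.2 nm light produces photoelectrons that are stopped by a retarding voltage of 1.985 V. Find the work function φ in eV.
4.50 eV

The stopping potential gives the maximum kinetic energy: KE_max = eV_s = 1.985 eV

From Einstein's photoelectric equation: KE_max = hc/λ - φ
Rearranging: φ = hc/λ - KE_max

Calculate photon energy:
E_photon = hc/λ = (6.626×10⁻³⁴ J·s)(3×10⁸ m/s) / (191.2×10⁻⁹ m) = 6.4845 eV

Therefore:
φ = 6.4845 - 1.985 = 4.50 eV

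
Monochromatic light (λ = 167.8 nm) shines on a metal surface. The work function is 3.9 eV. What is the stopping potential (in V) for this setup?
3.4888 V

The stopping potential V_s satisfies: eV_s = KE_max

First, find KE_max using Einstein's equation:
E_photon = hc/λ = 7.3888 eV
KE_max = E_photon - φ = 7.3888 - 3.9 = 3.4888 eV

Since eV_s = KE_max:
V_s = KE_max/e = 3.4888 V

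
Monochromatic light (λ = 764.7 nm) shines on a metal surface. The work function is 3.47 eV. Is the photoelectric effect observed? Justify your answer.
No

For photoemission, the photon energy must exceed the work function.

Photon energy: E = hc/λ = 1.6213 eV
Work function: φ = 3.47 eV

Since E_photon (1.6213 eV) < φ (3.47 eV), photoemission will NOT occur.
The threshold wavelength is λ₀ = hc/φ = 357.3 nm.
Since 764.7 nm > 357.3 nm, the photons lack sufficient energy.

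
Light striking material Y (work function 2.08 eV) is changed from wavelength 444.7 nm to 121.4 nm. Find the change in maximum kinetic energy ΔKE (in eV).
7.4248 eV

Using Einstein's equation: KE_max = hc/λ - φ

For λ₁ = 444.7 nm:
KE₁ = hc/λ₁ - φ = 2.7880 - 2.08 = 0.7080 eV

For λ₂ = 121.4 nm:
KE₂ = hc/λ₂ - φ = 10.2129 - 2.08 = 8.1329 eV

Change in KE:
ΔKE = KE₂ - KE₁ = 8.1329 - 0.7080 = 7.4248 eV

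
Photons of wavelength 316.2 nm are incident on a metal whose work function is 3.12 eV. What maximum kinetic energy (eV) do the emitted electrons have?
0.8011 eV

Using Einstein's photoelectric equation: KE_max = hf - φ = hc/λ - φ

First, calculate the photon energy:
E_photon = hc/λ = (6.626×10⁻³⁴ J·s)(3×10⁸ m/s) / (316.2×10⁻⁹ m)
E_photon = 3.9211 eV

Then, the maximum kinetic energy:
KE_max = E_photon - φ = 3.9211 eV - 3.12 eV = 0.8011 eV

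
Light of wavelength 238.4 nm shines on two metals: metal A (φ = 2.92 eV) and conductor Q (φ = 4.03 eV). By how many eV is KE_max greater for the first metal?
1.1100 eV

Using KE_max = hc/λ - φ for each metal:

Photon energy: E = hc/λ = 5.2007 eV

For metal A (φ₁ = 2.92 eV):
KE₁ = E - φ₁ = 5.2007 - 2.92 = 2.2807 eV

For conductor Q (φ₂ = 4.03 eV):
KE₂ = E - φ₂ = 5.2007 - 4.03 = 1.1707 eV

Difference:
ΔKE = KE₁ - KE₂ = 2.2807 - 1.1707 = 1.1100 eV

Note: The difference equals the difference in work functions: 4.03 - 2.92 = 1.11 eV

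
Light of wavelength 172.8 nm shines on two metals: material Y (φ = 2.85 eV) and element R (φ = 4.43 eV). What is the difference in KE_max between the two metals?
1.5800 eV

Using KE_max = hc/λ - φ for each metal:

Photon energy: E = hc/λ = 7.1750 eV

For material Y (φ₁ = 2.85 eV):
KE₁ = E - φ₁ = 7.1750 - 2.85 = 4.3250 eV

For element R (φ₂ = 4.43 eV):
KE₂ = E - φ₂ = 7.1750 - 4.43 = 2.7450 eV

Difference:
ΔKE = KE₁ - KE₂ = 4.3250 - 2.7450 = 1.5800 eV

Note: The difference equals the difference in work functions: 4.43 - 2.85 = 1.58 eV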